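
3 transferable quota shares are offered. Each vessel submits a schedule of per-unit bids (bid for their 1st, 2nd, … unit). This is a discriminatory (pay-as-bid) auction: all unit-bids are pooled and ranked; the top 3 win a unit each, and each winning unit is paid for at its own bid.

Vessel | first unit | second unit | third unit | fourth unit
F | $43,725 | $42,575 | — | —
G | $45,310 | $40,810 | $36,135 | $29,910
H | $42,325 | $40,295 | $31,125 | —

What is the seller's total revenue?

Total revenue: $131,610

All unit-bids, highest first — top 3: 45,310 (G-1), 43,725 (F-1), 42,575 (F-2)
Next rejected bid: $42,325 (not a price — pay-as-bid).
Each winning unit pays its own bid.
Revenue = 45,310 + 43,725 + 42,575 = $131,610.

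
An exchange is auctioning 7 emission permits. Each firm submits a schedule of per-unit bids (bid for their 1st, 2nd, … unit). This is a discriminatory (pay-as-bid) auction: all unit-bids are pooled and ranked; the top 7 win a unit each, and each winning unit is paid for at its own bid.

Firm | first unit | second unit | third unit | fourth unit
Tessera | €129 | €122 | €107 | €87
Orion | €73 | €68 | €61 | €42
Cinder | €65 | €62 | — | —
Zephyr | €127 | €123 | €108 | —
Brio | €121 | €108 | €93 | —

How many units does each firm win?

Merging the schedules and taking the best 7: 129 (Tessera-1), 127 (Zephyr-1), 123 (Zephyr-2), 122 (Tessera-2), 121 (Brio-1), 108 (Zephyr-3), 108 (Brio-2)
Next rejected bid: €107 (not a price — pay-as-bid).
Allocation: Brio 2, Tessera 2, Zephyr 3.

Brio 2, Tessera 2, Zephyr 3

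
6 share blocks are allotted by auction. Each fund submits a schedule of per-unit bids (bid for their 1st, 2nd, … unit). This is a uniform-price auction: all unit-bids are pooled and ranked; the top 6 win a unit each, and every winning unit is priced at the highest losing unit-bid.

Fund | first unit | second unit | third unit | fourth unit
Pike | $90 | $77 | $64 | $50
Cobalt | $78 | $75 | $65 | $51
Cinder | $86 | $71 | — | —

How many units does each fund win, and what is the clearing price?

Cinder 2, Cobalt 2, Pike 2; clearing price $65

Merging the schedules and taking the best 6: 90 (Pike-1), 86 (Cinder-1), 78 (Cobalt-1), 77 (Pike-2), 75 (Cobalt-2), 71 (Cinder-2)
The (k+1)-th unit-bid is $65.
Allocation: Cinder 2, Cobalt 2, Pike 2.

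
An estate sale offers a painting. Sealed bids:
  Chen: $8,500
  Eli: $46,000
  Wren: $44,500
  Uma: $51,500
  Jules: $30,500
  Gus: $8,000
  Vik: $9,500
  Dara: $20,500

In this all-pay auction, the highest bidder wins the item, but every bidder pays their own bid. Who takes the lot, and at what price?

Bids ranked: 51,500 (Uma) > 46,000 (Eli) > 44,500 (Wren) > 30,500 (Jules) > 20,500 (Dara) > 9,500 (Vik) > …
Uma wins with the top bid; all bids are sunk regardless.

Uma pays $51,500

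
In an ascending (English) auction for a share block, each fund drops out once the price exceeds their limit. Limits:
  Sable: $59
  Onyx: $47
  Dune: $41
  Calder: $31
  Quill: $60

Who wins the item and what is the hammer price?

Quill wins at $59

Limits ranked: 60 (Quill) > 59 (Sable) > 47 (Onyx) > 41 (Dune) > 31 (Calder)
Sable is the last rival to drop out, at $59; Quill remains and wins at that price.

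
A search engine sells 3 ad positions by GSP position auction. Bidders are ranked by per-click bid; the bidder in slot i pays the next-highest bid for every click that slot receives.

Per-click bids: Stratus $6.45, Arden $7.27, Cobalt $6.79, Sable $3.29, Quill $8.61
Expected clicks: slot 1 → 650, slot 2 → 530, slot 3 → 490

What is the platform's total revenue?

Per-click bids in order: $8.61 (Quill) > $7.27 (Arden) > $6.79 (Cobalt) > $6.45 (Stratus) > …
Slot 1: Quill pays $7.27 × 650 = $4725.50
Slot 2: Arden pays $6.79 × 530 = $3598.70
Slot 3: Cobalt pays $6.45 × 490 = $3160.50
Total = $11484.70

Total revenue: $11484.70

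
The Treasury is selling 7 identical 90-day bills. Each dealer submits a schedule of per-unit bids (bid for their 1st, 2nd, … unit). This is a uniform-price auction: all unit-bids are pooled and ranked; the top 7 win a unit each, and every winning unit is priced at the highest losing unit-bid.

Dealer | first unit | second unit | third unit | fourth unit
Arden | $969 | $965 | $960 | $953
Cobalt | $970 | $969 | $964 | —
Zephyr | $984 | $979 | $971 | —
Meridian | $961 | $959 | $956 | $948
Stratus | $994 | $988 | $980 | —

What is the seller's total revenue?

All unit-bids, highest first — top 7: 994 (Stratus-1), 988 (Stratus-2), 984 (Zephyr-1), 980 (Stratus-3), 979 (Zephyr-2), 971 (Zephyr-3), 970 (Cobalt-1)
First bid not allocated: $969.
Allocation: Cobalt 1, Stratus 3, Zephyr 3. Every unit priced at $969.
Revenue = 7 × 969 = $6,783.

Total revenue: $6,783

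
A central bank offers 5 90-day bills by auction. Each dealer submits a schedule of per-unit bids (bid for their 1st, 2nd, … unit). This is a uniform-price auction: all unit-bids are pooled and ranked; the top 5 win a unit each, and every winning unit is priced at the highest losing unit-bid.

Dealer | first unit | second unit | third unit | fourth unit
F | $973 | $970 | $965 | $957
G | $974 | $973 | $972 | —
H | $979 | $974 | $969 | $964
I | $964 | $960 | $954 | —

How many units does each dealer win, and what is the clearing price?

F 1, G 2, H 2; clearing price $972

All unit-bids, highest first — top 5: 979 (H-1), 974 (G-1), 974 (H-2), 973 (F-1), 973 (G-2)
Highest rejected unit-bid = $972.
Allocation: F 1, G 2, H 2.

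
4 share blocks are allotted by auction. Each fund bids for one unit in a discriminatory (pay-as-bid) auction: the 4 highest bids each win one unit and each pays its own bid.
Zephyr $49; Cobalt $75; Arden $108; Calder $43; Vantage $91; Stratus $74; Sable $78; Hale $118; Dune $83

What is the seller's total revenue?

Total revenue: $400

Bids ranked high→low: 118 (Hale), 108 (Arden), 91 (Vantage), 83 (Dune), 78 (Sable), 75 (Cobalt), …
The 4 highest are Hale, Arden, Vantage, Dune.
Total revenue = 118 + 108 + 91 + 83 = $400.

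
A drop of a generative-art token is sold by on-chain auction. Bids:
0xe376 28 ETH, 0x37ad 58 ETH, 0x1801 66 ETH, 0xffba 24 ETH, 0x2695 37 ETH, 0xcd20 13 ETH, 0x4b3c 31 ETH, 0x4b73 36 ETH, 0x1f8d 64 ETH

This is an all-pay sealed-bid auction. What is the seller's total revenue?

Total revenue: 357 ETH

Bids in order: 66 (0x1801) > 64 (0x1f8d) > 58 (0x37ad) > 37 (0x2695) > 36 (0x4b73) > 31 (0x4b3c) > …
Every bidder forfeits their bid regardless of winning.
Revenue = 28 + 58 + 66 + 24 + 37 + 13 + 31 + 36 + 64 = 357 ETH.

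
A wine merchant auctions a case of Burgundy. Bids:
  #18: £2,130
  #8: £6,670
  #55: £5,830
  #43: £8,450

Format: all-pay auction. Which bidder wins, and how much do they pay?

#43 pays £8,450

All-pay auction: the highest bidder wins the item, but every bidder pays their own bid.
Sorting bids: 8,450 (#43) > 6,670 (#8) > 5,830 (#55) > 2,130 (#18)
#43 wins with the top bid; all bids are sunk regardless.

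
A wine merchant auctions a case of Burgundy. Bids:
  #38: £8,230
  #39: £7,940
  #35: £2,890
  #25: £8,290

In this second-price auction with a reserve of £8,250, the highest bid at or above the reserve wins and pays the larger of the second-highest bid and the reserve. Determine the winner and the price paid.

Bids in order: 8,290 (#25) > 8,230 (#38) > 7,940 (#39) > 2,890 (#35)
#25 has the top bid at or above the reserve (£8,290).
Second-highest bid £8,230 is below the reserve £8,250, so the reserve binds → payment £8,250.

#25 pays £8,250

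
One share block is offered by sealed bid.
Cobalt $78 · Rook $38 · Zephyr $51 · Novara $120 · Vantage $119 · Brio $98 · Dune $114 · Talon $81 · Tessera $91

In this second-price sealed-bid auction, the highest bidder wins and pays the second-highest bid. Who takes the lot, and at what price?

Novara pays $119

Bids ranked: 120 (Novara) > 119 (Vantage) > 114 (Dune) > 98 (Brio) > 91 (Tessera) > 81 (Talon) > …
Novara is highest; pays the second-highest bid, $119.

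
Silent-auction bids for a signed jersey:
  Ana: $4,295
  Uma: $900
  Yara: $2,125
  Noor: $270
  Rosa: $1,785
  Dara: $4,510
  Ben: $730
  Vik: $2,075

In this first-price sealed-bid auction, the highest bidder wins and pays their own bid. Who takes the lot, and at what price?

Dara pays $4,510

Sorting bids: 4,510 (Dara) > 4,295 (Ana) > 2,125 (Yara) > 2,075 (Vik) > 1,785 (Rosa) > 900 (Uma) > …
First-price: Dara pays what they bid, $4,510.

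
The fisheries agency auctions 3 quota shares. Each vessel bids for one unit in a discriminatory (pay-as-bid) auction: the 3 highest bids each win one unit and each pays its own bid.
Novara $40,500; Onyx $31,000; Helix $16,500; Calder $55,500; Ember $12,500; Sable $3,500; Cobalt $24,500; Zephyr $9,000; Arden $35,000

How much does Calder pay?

Bids ranked high→low: 55,500 (Calder), 40,500 (Novara), 35,000 (Arden), 31,000 (Onyx), 24,500 (Cobalt), …
Top 3: Calder, Novara, Arden.
Calder wins → own bid $55,500.

Calder pays $55,500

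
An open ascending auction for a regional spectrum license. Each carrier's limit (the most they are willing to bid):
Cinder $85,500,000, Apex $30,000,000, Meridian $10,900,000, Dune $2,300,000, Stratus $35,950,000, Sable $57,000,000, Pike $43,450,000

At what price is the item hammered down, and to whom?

Cinder wins at $57,000,000

Rule: the price rises until one bidder remains; the winner pays the price at which the last rival dropped out.
Limits ranked: 85,500,000 (Cinder) > 57,000,000 (Sable) > 43,450,000 (Pike) > 35,950,000 (Stratus) > 30,000,000 (Apex) > 10,900,000 (Meridian) > …
Bidding ends when Sable exits at $57,000,000; Cinder takes it.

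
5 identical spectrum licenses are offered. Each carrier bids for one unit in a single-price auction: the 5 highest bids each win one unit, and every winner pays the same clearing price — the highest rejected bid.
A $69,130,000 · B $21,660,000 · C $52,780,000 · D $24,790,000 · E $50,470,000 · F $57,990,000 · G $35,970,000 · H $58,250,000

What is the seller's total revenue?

Total revenue: $179,850,000

Bids ranked high→low: 69,130,000 (A), 58,250,000 (H), 57,990,000 (F), 52,780,000 (C), 50,470,000 (E), 35,970,000 (G), 24,790,000 (D), …
Top 5: A, H, F, C, E.
First losing bid is G's $35,970,000, which sets the uniform price.
Total revenue = 5 × $35,970,000 = $179,850,000.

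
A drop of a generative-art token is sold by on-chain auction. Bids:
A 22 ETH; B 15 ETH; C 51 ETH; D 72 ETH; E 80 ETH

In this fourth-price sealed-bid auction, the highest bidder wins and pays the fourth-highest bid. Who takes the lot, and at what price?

E pays 22 ETH

Rule: the highest bidder wins and pays the fourth-highest bid.
Bids ranked: 80 (E) > 72 (D) > 51 (C) > 22 (A) > 15 (B)
E wins; payment is bid #4 in the ranking = 22 ETH.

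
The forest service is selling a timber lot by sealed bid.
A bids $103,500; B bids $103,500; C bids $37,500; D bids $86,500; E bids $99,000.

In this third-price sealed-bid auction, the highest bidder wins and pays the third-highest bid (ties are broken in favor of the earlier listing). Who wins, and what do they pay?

Rule: the highest bidder wins and pays the third-highest bid.
Bids in order: 103,500 (A) > 103,500 (B) > 99,000 (E) > 86,500 (D) > 37,500 (C)
Tie at $103,500 → A wins by tie-break.
A wins; payment is bid #3 in the ranking = $99,000.

A pays $99,000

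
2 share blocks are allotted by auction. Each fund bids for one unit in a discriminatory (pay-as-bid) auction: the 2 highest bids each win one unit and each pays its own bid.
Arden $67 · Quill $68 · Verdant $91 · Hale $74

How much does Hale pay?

Ordering the bids: 91 (Verdant), 74 (Hale), 68 (Quill), 67 (Arden)
The 2 highest are Verdant, Hale.
Hale wins → own bid $74.

Hale pays $74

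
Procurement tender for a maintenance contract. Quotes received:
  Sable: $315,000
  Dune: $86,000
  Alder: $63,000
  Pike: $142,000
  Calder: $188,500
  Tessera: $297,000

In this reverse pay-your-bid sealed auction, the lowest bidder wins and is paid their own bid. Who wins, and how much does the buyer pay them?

Bids in order: 63,000 (Alder) < 86,000 (Dune) < 142,000 (Pike) < 188,500 (Calder) < 297,000 (Tessera) < 315,000 (Sable)
Alder has the lowest bid and is paid exactly that: $63,000.

Alder is paid $63,000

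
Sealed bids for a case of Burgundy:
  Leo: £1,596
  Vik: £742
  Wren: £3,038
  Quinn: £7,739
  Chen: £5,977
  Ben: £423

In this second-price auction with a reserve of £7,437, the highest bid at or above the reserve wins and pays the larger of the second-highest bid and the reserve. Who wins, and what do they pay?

Quinn pays £7,437

Second-price auction with a reserve of £7,437: the highest bid at or above the reserve wins and pays the larger of the second-highest bid and the reserve.
Bids in order: 7,739 (Quinn) > 5,977 (Chen) > 3,038 (Wren) > 1,596 (Leo) > 742 (Vik) > 423 (Ben)
Quinn has the top bid at or above the reserve (£7,739).
Second-highest bid £5,977 is below the reserve £7,437, so the reserve binds → payment £7,437.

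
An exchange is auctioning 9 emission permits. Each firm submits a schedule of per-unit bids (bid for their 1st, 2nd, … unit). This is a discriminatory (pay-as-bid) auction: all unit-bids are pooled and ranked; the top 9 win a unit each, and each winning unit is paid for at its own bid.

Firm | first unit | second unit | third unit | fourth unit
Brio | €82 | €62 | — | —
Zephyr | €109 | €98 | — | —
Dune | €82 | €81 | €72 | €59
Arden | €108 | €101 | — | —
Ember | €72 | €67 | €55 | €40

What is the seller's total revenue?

Total revenue: €805

Merging the schedules and taking the best 9: 109 (Zephyr-1), 108 (Arden-1), 101 (Arden-2), 98 (Zephyr-2), 82 (Brio-1), 82 (Dune-1), 81 (Dune-2), 72 (Dune-3), 72 (Ember-1)
Next rejected bid: €67 (not a price — pay-as-bid).
Each winning unit pays its own bid.
Revenue = 109 + 108 + 101 + 98 + 82 + 82 + 81 + 72 + 72 = €805.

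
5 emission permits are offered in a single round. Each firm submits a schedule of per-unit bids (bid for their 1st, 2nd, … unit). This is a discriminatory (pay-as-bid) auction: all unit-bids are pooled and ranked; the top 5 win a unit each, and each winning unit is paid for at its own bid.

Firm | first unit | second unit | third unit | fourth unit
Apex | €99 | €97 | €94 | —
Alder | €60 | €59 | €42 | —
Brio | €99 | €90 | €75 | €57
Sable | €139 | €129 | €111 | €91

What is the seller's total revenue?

Total revenue: €577

Merging the schedules and taking the best 5: 139 (Sable-1), 129 (Sable-2), 111 (Sable-3), 99 (Apex-1), 99 (Brio-1)
Next rejected bid: €97 (not a price — pay-as-bid).
Each winning unit pays its own bid.
Revenue = 139 + 129 + 111 + 99 + 99 = €577.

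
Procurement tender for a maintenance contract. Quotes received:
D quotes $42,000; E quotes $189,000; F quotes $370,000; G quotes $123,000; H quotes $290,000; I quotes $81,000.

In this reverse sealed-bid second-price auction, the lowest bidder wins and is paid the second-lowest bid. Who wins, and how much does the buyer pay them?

Reverse sealed-bid second-price auction: the lowest bidder wins and is paid the second-lowest bid.
Bids in order: 42,000 (D) < 81,000 (I) < 123,000 (G) < 189,000 (E) < 290,000 (H) < 370,000 (F)
D wins with the lowest bid; price is set by the runner-up at $81,000.

D is paid $81,000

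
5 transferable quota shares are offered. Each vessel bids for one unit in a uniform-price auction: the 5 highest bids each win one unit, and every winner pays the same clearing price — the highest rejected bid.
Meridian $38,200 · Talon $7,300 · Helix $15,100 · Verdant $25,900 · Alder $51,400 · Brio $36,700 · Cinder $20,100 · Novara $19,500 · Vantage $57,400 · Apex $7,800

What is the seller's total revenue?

Total revenue: $100,500

Sorting: 57,400 (Vantage), 51,400 (Alder), 38,200 (Meridian), 36,700 (Brio), 25,900 (Verdant), 20,100 (Cinder), 19,500 (Novara), …
Winners (5 units): Vantage, Alder, Meridian, Brio, Verdant.
First losing bid is Cinder's $20,100, which sets the uniform price.
Total revenue = 5 × $20,100 = $100,500.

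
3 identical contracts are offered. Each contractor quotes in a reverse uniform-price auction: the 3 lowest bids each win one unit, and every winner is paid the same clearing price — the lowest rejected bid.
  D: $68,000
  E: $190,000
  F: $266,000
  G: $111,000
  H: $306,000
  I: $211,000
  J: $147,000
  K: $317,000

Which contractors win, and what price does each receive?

Sorting: 68,000 (D), 111,000 (G), 147,000 (J), 190,000 (E), 211,000 (I), …
The 3 lowest are D, G, J.
Clearing price = lowest rejected bid = $190,000.

D, G, J; each is paid $190,000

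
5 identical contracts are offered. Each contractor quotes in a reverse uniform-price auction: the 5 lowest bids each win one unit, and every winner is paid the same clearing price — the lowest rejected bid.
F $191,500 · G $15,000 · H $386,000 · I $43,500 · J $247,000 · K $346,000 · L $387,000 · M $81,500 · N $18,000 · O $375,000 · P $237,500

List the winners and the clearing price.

Sorting: 15,000 (G), 18,000 (N), 43,500 (I), 81,500 (M), 191,500 (F), 237,500 (P), 247,000 (J), …
Lowest 5: G, N, I, M, F.
First losing bid is P's $237,500, which sets the uniform price.

G, N, I, M, F; each is paid $237,500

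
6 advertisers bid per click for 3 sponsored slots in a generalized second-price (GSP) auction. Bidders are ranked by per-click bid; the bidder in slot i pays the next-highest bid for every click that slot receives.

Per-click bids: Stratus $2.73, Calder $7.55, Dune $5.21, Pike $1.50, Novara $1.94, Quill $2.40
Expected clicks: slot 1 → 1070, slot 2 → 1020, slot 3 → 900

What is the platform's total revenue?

Total revenue: $10519.30

Ranked by bid: $7.55 (Calder) > $5.21 (Dune) > $2.73 (Stratus) > $2.40 (Quill) > …
Slot 1: Calder pays $5.21 × 1070 = $5574.70
Slot 2: Dune pays $2.73 × 1020 = $2784.60
Slot 3: Stratus pays $2.40 × 900 = $2160.00
Total = $10519.30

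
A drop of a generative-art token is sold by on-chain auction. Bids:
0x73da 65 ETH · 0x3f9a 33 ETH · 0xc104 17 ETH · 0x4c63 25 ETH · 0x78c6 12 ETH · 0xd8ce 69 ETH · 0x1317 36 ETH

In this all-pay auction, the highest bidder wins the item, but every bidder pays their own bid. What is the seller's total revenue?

Rule: the highest bidder wins the item, but every bidder pays their own bid.
Bids in order: 69 (0xd8ce) > 65 (0x73da) > 36 (0x1317) > 33 (0x3f9a) > 25 (0x4c63) > 17 (0xc104) > …
Every bidder forfeits their bid regardless of winning.
Revenue = 65 + 33 + 17 + 25 + 12 + 69 + 36 = 257 ETH.

Total revenue: 257 ETH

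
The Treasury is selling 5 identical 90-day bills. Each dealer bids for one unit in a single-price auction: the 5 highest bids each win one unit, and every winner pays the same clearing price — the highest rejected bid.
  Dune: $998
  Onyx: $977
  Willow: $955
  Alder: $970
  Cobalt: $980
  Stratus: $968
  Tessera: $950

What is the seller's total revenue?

Total revenue: $4,775

Ordering the bids: 998 (Dune), 980 (Cobalt), 977 (Onyx), 970 (Alder), 968 (Stratus), 955 (Willow), 950 (Tessera)
Top 5: Dune, Cobalt, Onyx, Alder, Stratus.
Clearing price = highest rejected bid = $955.
Total revenue = 5 × $955 = $4,775.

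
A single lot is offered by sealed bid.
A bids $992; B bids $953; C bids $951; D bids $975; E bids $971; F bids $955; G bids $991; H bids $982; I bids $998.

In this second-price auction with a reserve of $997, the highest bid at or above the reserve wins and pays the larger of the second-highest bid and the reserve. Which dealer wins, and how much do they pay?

Bids in order: 998 (I) > 992 (A) > 991 (G) > 982 (H) > 975 (D) > 971 (E) > …
Highest eligible bid: I at $998.
max(second-highest $992, reserve $997) = $997.

I pays $997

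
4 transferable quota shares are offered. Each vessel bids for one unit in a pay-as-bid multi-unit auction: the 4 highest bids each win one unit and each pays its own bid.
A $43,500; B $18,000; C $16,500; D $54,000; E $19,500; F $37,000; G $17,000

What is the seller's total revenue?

Total revenue: $154,000

Sorting: 54,000 (D), 43,500 (A), 37,000 (F), 19,500 (E), 18,000 (B), 17,000 (G), …
The 4 highest are D, A, F, E.
Total revenue = 54,000 + 43,500 + 37,000 + 19,500 = $154,000.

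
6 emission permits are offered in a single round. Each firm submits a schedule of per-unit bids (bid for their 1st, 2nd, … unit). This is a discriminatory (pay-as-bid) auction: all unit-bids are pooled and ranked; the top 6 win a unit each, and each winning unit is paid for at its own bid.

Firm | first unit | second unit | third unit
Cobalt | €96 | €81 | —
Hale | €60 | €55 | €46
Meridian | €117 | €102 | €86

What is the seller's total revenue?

Merging the schedules and taking the best 6: 117 (Meridian-1), 102 (Meridian-2), 96 (Cobalt-1), 86 (Meridian-3), 81 (Cobalt-2), 60 (Hale-1)
Next rejected bid: €55 (not a price — pay-as-bid).
Each winning unit pays its own bid.
Revenue = 117 + 102 + 96 + 86 + 81 + 60 = €542.

Total revenue: €542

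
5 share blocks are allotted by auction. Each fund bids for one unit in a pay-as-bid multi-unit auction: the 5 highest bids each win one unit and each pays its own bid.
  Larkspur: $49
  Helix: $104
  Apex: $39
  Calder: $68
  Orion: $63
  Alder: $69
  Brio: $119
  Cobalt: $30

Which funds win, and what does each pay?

Brio $119, Helix $104, Alder $69, Calder $68, Orion $63

Ordering the bids: 119 (Brio), 104 (Helix), 69 (Alder), 68 (Calder), 63 (Orion), 49 (Larkspur), 39 (Apex), …
Top 5: Brio, Helix, Alder, Calder, Orion.
Each winner pays its own bid: Brio $119, Helix $104, Alder $69, Calder $68, Orion $63.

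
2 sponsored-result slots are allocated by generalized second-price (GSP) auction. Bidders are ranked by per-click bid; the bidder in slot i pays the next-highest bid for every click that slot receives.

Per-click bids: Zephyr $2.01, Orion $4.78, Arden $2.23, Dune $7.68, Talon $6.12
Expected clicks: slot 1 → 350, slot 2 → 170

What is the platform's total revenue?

Total revenue: $2954.60

Ranked by bid: $7.68 (Dune) > $6.12 (Talon) > $4.78 (Orion) > …
Slot 1: Dune pays $6.12 × 350 = $2142.00
Slot 2: Talon pays $4.78 × 170 = $812.60
Total = $2954.60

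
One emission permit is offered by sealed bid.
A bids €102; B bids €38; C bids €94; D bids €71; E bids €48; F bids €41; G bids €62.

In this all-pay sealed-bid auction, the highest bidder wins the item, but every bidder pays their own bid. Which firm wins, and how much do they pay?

Bids in order: 102 (A) > 94 (C) > 71 (D) > 62 (G) > 48 (E) > 41 (F) > …
A is highest and takes the item; every bidder forfeits their bid.

A pays €102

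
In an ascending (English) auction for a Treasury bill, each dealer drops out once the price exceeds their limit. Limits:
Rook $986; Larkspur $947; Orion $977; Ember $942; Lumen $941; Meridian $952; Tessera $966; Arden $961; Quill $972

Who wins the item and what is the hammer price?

Rook wins at $977

Ascending (English) auction: the price rises until one bidder remains; the winner pays the price at which the last rival dropped out.
Limits in order: 986 (Rook) > 977 (Orion) > 972 (Quill) > 966 (Tessera) > 961 (Arden) > 952 (Meridian) > …
Once the price passes $977, only Rook is left; the hammer falls at Orion's limit of $977.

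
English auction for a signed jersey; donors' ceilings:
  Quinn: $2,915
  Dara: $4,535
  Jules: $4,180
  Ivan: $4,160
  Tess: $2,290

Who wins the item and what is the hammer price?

Open ascending-bid auction: the price rises until one bidder remains; the winner pays the price at which the last rival dropped out.
Sorting limits: 4,535 (Dara) > 4,180 (Jules) > 4,160 (Ivan) > 2,915 (Quinn) > 2,290 (Tess)
Once the price passes $4,180, only Dara is left; the hammer falls at Jules's limit of $4,180.

Dara wins at $4,180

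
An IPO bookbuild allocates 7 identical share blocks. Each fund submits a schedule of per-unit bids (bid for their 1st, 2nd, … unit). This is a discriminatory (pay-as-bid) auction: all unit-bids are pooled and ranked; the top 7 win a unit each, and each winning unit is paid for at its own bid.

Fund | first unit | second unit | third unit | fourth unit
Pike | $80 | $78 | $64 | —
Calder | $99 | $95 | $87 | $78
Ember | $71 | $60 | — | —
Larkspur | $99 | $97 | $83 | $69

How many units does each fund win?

Calder 3, Larkspur 3, Pike 1

Pooled unit-bids ranked (top 7): 99 (Calder-1), 99 (Larkspur-1), 97 (Larkspur-2), 95 (Calder-2), 87 (Calder-3), 83 (Larkspur-3), 80 (Pike-1)
Next rejected bid: $78 (not a price — pay-as-bid).
Allocation: Calder 3, Larkspur 3, Pike 1.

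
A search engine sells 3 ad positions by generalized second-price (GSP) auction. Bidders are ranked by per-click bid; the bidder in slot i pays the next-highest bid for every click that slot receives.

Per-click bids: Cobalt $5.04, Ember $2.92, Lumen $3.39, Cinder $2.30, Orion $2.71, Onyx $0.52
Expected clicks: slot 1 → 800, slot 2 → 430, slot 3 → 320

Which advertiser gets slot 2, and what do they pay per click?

Per-click bids in order: $5.04 (Cobalt) > $3.39 (Lumen) > $2.92 (Ember) > $2.71 (Orion) > …
Slot 2 goes to the second-ranked bidder, Lumen, who pays the next bid down: $2.92/click.

Lumen; $2.92 per click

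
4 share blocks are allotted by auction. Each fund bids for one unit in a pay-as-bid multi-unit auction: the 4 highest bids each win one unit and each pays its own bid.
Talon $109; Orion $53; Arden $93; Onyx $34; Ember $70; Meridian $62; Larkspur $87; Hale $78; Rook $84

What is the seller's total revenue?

Ordering the bids: 109 (Talon), 93 (Arden), 87 (Larkspur), 84 (Rook), 78 (Hale), 70 (Ember), …
Winners (4 units): Talon, Arden, Larkspur, Rook.
Total revenue = 109 + 93 + 87 + 84 = $373.

Total revenue: $373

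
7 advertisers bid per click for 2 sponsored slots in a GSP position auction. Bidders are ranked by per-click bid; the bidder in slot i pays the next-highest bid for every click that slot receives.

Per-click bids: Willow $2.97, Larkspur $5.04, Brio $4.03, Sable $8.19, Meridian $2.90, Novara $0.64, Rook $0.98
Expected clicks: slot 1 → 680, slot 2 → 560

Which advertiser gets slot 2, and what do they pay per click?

Larkspur; $4.03 per click

Sorting advertisers: $8.19 (Sable) > $5.04 (Larkspur) > $4.03 (Brio) > …
Slot 2 goes to the second-ranked bidder, Larkspur, who pays the next bid down: $4.03/click.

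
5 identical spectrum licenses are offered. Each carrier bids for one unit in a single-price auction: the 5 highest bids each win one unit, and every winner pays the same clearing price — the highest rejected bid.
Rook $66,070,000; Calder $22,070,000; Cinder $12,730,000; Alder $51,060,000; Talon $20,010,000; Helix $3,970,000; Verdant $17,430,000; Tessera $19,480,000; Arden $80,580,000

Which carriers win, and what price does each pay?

Arden, Rook, Alder, Calder, Talon; each pays $19,480,000

Sorting: 80,580,000 (Arden), 66,070,000 (Rook), 51,060,000 (Alder), 22,070,000 (Calder), 20,010,000 (Talon), 19,480,000 (Tessera), 17,430,000 (Verdant), …
Winners (5 units): Arden, Rook, Alder, Calder, Talon.
Clearing price = highest rejected bid = $19,480,000.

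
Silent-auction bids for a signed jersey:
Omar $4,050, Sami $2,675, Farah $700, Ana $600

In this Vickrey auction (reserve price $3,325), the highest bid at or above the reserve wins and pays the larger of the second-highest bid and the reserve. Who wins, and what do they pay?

Bids in order: 4,050 (Omar) > 2,675 (Sami) > 700 (Farah) > 600 (Ana)
Highest eligible bid: Omar at $4,050.
Second-highest bid $2,675 is below the reserve $3,325, so the reserve binds → payment $3,325.

Omar pays $3,325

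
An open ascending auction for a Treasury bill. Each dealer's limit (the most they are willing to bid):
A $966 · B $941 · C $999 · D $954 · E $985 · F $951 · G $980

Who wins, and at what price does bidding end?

C wins at $985

Limits ranked: 999 (C) > 985 (E) > 980 (G) > 966 (A) > 954 (D) > 951 (F) > …
Bidding ends when E exits at $985; C takes it.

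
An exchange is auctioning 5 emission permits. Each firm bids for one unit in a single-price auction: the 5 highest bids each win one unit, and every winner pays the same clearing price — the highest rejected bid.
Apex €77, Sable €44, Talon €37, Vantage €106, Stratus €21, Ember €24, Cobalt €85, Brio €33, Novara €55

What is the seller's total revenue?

Total revenue: €185

Ordering the bids: 106 (Vantage), 85 (Cobalt), 77 (Apex), 55 (Novara), 44 (Sable), 37 (Talon), 33 (Brio), …
Winners (5 units): Vantage, Cobalt, Apex, Novara, Sable.
First losing bid is Talon's €37, which sets the uniform price.
Total revenue = 5 × €37 = €185.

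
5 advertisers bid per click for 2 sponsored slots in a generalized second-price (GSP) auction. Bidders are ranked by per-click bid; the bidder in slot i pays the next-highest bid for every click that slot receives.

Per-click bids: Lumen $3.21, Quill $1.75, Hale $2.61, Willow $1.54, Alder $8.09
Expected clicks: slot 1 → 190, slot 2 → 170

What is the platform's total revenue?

Per-click bids in order: $8.09 (Alder) > $3.21 (Lumen) > $2.61 (Hale) > …
Slot 1: Alder pays $3.21 × 190 = $609.90
Slot 2: Lumen pays $2.61 × 170 = $443.70
Total = $1053.60

Total revenue: $1053.60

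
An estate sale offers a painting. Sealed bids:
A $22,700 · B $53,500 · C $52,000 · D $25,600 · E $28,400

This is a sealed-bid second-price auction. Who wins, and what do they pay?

B pays $52,000

Bids in order: 53,500 (B) > 52,000 (C) > 28,400 (E) > 25,600 (D) > 22,700 (A)
B is highest; pays the second-highest bid, $52,000.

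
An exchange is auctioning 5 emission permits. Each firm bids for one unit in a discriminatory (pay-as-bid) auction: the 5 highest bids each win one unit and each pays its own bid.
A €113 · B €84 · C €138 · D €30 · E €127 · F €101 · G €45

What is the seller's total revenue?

Sorting: 138 (C), 127 (E), 113 (A), 101 (F), 84 (B), 45 (G), 30 (D)
Top 5: C, E, A, F, B.
Total revenue = 138 + 127 + 113 + 101 + 84 = €563.

Total revenue: €563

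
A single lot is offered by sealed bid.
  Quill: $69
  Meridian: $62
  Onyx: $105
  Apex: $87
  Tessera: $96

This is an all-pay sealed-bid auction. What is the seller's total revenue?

Total revenue: $419

Rule: the highest bidder wins the item, but every bidder pays their own bid.
Bids ranked: 105 (Onyx) > 96 (Tessera) > 87 (Apex) > 69 (Quill) > 62 (Meridian)
Onyx wins with the top bid; all bids are sunk regardless.
Every bidder forfeits their bid regardless of winning.
Revenue = 69 + 62 + 105 + 87 + 96 = $419.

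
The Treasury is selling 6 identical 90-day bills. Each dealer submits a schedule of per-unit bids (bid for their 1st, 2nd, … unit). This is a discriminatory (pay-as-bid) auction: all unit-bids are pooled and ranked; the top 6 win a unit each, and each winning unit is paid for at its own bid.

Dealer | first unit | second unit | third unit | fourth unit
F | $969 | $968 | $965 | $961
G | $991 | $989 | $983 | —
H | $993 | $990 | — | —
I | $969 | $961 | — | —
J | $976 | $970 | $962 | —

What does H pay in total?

All unit-bids, highest first — top 6: 993 (H-1), 991 (G-1), 990 (H-2), 989 (G-2), 983 (G-3), 976 (J-1)
Next rejected bid: $970 (not a price — pay-as-bid).
H's winning unit-bids: 993 + 990 = $1,983.

H pays $1,983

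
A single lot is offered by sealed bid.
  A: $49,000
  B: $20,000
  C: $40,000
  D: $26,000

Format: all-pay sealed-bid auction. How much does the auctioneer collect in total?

Rule: the highest bidder wins the item, but every bidder pays their own bid.
Bids ranked: 49,000 (A) > 40,000 (C) > 26,000 (D) > 20,000 (B)
A wins with the top bid; all bids are sunk regardless.
Every bidder forfeits their bid regardless of winning.
Revenue = 49,000 + 20,000 + 40,000 + 26,000 = $135,000.

Total revenue: $135,000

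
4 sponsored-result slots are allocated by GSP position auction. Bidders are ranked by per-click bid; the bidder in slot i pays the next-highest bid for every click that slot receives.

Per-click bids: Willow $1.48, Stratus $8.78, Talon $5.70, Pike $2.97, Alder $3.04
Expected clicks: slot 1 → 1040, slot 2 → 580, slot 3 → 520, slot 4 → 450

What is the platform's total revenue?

Total revenue: $9901.60

Per-click bids in order: $8.78 (Stratus) > $5.70 (Talon) > $3.04 (Alder) > $2.97 (Pike) > $1.48 (Willow)
Slot 1: Stratus pays $5.70 × 1040 = $5928.00
Slot 2: Talon pays $3.04 × 580 = $1763.20
Slot 3: Alder pays $2.97 × 520 = $1544.40
Slot 4: Pike pays $1.48 × 450 = $666.00
Total = $9901.60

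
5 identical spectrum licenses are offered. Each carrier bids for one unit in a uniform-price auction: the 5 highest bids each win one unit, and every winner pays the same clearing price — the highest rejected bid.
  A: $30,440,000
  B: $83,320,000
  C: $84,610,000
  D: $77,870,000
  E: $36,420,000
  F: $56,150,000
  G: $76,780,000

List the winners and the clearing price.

C, B, D, G, F; each pays $36,420,000

Sorting: 84,610,000 (C), 83,320,000 (B), 77,870,000 (D), 76,780,000 (G), 56,150,000 (F), 36,420,000 (E), 30,440,000 (A)
The 5 highest are C, B, D, G, F.
Clearing price = highest rejected bid = $36,420,000.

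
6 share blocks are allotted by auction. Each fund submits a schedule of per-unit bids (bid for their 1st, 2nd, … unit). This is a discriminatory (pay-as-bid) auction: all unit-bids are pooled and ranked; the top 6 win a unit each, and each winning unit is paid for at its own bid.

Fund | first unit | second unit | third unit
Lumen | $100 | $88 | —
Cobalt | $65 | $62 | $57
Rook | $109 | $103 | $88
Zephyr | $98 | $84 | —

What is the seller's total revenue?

Total revenue: $586

All unit-bids, highest first — top 6: 109 (Rook-1), 103 (Rook-2), 100 (Lumen-1), 98 (Zephyr-1), 88 (Lumen-2), 88 (Rook-3)
Next rejected bid: $84 (not a price — pay-as-bid).
Each winning unit pays its own bid.
Revenue = 109 + 103 + 100 + 98 + 88 + 88 = $586.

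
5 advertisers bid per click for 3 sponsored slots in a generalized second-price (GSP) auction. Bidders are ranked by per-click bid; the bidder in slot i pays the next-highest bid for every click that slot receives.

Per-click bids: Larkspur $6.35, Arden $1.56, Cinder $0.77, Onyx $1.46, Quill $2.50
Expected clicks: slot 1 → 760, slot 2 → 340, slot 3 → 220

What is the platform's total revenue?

Ranked by bid: $6.35 (Larkspur) > $2.50 (Quill) > $1.56 (Arden) > $1.46 (Onyx) > …
Slot 1: Larkspur pays $2.50 × 760 = $1900.00
Slot 2: Quill pays $1.56 × 340 = $530.40
Slot 3: Arden pays $1.46 × 220 = $321.20
Total = $2751.60

Total revenue: $2751.60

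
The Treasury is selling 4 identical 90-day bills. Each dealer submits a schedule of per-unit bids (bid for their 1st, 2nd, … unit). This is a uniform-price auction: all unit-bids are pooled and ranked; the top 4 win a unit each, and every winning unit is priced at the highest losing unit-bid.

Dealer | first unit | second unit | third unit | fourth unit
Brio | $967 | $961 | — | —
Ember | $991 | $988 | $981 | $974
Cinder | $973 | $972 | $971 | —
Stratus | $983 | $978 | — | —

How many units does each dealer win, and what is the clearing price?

Merging the schedules and taking the best 4: 991 (Ember-1), 988 (Ember-2), 983 (Stratus-1), 981 (Ember-3)
The (k+1)-th unit-bid is $978.
Allocation: Ember 3, Stratus 1.

Ember 3, Stratus 1; clearing price $978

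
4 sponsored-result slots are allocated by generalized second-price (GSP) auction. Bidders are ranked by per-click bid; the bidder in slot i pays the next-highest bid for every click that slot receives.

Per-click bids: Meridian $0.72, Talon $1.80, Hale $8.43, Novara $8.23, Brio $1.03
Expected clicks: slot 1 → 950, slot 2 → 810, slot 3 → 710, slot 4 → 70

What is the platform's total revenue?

Ranked by bid: $8.43 (Hale) > $8.23 (Novara) > $1.80 (Talon) > $1.03 (Brio) > $0.72 (Meridian)
Slot 1: Hale pays $8.23 × 950 = $7818.50
Slot 2: Novara pays $1.80 × 810 = $1458.00
Slot 3: Talon pays $1.03 × 710 = $731.30
Slot 4: Brio pays $0.72 × 70 = $50.40
Total = $10058.20

Total revenue: $10058.20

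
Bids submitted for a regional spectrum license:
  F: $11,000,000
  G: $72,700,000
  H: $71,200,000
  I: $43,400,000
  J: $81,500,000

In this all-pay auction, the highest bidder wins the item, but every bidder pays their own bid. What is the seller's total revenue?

Total revenue: $279,800,000

All-pay auction: the highest bidder wins the item, but every bidder pays their own bid.
Bids in order: 81,500,000 (J) > 72,700,000 (G) > 71,200,000 (H) > 43,400,000 (I) > 11,000,000 (F)
J wins with the top bid; all bids are sunk regardless.
Every bidder forfeits their bid regardless of winning.
Revenue = 11,000,000 + 72,700,000 + 71,200,000 + 43,400,000 + 81,500,000 = $279,800,000.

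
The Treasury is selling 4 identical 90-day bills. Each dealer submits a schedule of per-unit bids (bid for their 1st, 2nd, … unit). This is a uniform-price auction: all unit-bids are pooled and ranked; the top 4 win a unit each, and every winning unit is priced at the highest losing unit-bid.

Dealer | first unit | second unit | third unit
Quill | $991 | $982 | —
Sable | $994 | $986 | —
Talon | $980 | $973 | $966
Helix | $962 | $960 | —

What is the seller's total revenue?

Merging the schedules and taking the best 4: 994 (Sable-1), 991 (Quill-1), 986 (Sable-2), 982 (Quill-2)
First bid not allocated: $980.
Allocation: Quill 2, Sable 2. Every unit priced at $980.
Revenue = 4 × 980 = $3,920.

Total revenue: $3,920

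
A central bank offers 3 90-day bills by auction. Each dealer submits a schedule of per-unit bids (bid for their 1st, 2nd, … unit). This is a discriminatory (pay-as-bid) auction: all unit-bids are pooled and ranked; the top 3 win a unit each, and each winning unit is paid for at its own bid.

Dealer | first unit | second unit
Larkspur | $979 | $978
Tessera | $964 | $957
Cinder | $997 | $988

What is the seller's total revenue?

Total revenue: $2,964

Pooled unit-bids ranked (top 3): 997 (Cinder-1), 988 (Cinder-2), 979 (Larkspur-1)
Next rejected bid: $978 (not a price — pay-as-bid).
Each winning unit pays its own bid.
Revenue = 997 + 988 + 979 = $2,964.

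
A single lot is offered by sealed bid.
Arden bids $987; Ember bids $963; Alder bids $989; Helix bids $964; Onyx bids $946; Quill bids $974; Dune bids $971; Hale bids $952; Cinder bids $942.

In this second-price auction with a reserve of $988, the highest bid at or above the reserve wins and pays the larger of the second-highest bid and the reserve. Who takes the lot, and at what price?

Bids in order: 989 (Alder) > 987 (Arden) > 974 (Quill) > 971 (Dune) > 964 (Helix) > 963 (Ember) > …
Highest eligible bid: Alder at $989.
max(second-highest $987, reserve $988) = $988.

Alder pays $988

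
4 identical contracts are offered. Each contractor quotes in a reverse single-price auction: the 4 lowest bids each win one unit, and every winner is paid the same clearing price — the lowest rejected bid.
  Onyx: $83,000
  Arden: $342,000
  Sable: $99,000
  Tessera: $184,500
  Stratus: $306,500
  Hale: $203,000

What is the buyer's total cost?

Total cost: $1,226,000

Sorting: 83,000 (Onyx), 99,000 (Sable), 184,500 (Tessera), 203,000 (Hale), 306,500 (Stratus), 342,000 (Arden)
Lowest 4: Onyx, Sable, Tessera, Hale.
First losing bid is Stratus's $306,500, which sets the uniform price.
Total cost = 4 × $306,500 = $1,226,000.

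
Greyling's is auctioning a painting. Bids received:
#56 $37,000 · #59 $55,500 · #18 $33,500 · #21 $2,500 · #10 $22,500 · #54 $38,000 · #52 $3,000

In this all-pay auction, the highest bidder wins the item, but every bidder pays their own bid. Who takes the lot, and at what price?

Bids ranked: 55,500 (#59) > 38,000 (#54) > 37,000 (#56) > 33,500 (#18) > 22,500 (#10) > 3,000 (#52) > …
#59 is highest and takes the item; every bidder forfeits their bid.

#59 pays $55,500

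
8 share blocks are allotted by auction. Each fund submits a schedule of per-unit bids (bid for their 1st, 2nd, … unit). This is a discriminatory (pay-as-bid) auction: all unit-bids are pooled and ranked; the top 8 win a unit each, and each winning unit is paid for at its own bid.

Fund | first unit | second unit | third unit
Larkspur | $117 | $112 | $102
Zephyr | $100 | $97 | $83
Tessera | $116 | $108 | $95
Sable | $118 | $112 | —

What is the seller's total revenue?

Merging the schedules and taking the best 8: 118 (Sable-1), 117 (Larkspur-1), 116 (Tessera-1), 112 (Larkspur-2), 112 (Sable-2), 108 (Tessera-2), 102 (Larkspur-3), 100 (Zephyr-1)
Next rejected bid: $97 (not a price — pay-as-bid).
Each winning unit pays its own bid.
Revenue = 118 + 117 + 116 + 112 + 112 + 108 + 102 + 100 = $885.

Total revenue: $885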